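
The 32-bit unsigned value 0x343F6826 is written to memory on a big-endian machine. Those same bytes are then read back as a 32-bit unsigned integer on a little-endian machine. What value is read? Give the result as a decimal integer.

Stored big-endian, the bytes at ascending addresses are 34 3F 68 26.
Read back as little-endian, the first byte is least significant, giving 0x26683F34.
0x26683F34 = 644366132.

644366132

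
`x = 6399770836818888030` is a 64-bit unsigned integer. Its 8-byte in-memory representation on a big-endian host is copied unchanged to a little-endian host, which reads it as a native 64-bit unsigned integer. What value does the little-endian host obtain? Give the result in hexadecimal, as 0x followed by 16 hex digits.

6399770836818888030 in 64-bit hexadecimal is 0x58D08DAB2C7E855E.
Stored big-endian, the bytes at ascending addresses are 58 D0 8D AB 2C 7E 85 5E.
Read back as little-endian, the first byte is least significant, giving 0x5E857E2CAB8DD058.

0x5E857E2CAB8DD058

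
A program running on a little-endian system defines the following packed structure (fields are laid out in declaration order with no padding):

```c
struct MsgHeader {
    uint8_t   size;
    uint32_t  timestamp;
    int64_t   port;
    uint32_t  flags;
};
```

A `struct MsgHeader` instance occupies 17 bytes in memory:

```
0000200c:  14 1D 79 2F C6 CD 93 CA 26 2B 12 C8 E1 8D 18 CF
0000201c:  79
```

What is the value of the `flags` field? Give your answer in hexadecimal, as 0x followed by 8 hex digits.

`flags` follows `size` (1 B), `timestamp` (4 B), `port` (8 B), so it starts at offset 1 + 4 + 8 = 13 and occupies 4 bytes.
Bytes at offsets 13..16: 8D 18 CF 79.
Little-endian stores the least-significant byte at the lowest address.
Reassemble most-significant byte first: 79 CF 18 8D → 0x79CF188D.

0x79CF188D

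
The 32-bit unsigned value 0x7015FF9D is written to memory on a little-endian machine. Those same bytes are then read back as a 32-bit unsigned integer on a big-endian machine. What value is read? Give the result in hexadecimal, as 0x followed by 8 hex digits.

Stored little-endian, the bytes at ascending addresses are 9D FF 15 70.
Read back as big-endian, the last byte is least significant, giving 0x9DFF1570.

0x9DFF1570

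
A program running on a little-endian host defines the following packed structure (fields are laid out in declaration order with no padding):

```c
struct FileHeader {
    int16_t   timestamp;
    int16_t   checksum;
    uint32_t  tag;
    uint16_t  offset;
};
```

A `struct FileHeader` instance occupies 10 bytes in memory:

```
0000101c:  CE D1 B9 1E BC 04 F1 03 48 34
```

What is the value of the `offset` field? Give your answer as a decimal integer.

13384

`offset` follows `timestamp` (2 B), `checksum` (2 B), `tag` (4 B), so it starts at offset 2 + 2 + 4 = 8 and occupies 2 bytes.
Bytes at offsets 8..9: 48 34.
Little-endian: lowest address holds the least-significant byte.
Reassemble most-significant byte first: 34 48 → 0x3448.
0x3448 = 13384.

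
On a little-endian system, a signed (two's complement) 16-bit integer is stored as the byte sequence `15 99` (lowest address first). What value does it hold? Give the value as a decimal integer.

-26347

Little-endian stores the least-significant byte at the lowest address.
Reassemble most-significant byte first: 99 15 → 0x9915.
Top bit is set, so as a signed 16-bit value this is 0x9915 − 2^16 = -26347.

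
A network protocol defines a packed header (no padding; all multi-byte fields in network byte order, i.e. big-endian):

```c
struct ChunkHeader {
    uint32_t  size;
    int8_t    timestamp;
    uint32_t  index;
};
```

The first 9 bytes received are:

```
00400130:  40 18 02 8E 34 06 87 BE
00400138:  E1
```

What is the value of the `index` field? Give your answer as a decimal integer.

`index` follows `size` (4 B), `timestamp` (1 B), so it starts at offset 4 + 1 = 5 and occupies 4 bytes.
Bytes at offsets 5..8: 06 87 BE E1.
In big-endian order the high byte comes first in memory.
The bytes are already most-significant first: 0x0687BEE1.
0x0687BEE1 = 109559521.

109559521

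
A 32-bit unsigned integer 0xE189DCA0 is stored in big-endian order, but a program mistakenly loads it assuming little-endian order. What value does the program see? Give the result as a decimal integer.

2698807777

Stored big-endian, the bytes at ascending addresses are E1 89 DC A0.
Read back as little-endian, the first byte is least significant, giving 0xA0DC89E1.
0xA0DC89E1 = 2698807777.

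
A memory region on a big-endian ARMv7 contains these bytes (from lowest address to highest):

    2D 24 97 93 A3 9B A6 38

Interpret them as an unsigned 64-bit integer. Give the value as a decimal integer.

Big-endian stores the most-significant byte at the lowest address.
The bytes are already most-significant first: 0x2D249793A39BA638.
0x2D249793A39BA638 = 3252891491229214264.

3252891491229214264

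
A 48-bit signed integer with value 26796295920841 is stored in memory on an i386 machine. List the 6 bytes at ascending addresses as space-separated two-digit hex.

26796295920841 in hexadecimal, padded to 48 bits, is 0x185EFFB31CC9.
Split into bytes (most-significant first): 18 5E FF B3 1C C9.
In little-endian order the low byte comes first in memory.
So at ascending addresses the bytes are C9 1C B3 FF 5E 18.

C9 1C B3 FF 5E 18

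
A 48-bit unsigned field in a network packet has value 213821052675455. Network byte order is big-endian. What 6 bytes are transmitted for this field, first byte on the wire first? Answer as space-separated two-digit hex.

213821052675455 in hexadecimal, padded to 48 bits, is 0xC27817E3E57F.
Split into bytes (most-significant first): C2 78 17 E3 E5 7F.
Big-endian: lowest address holds the most-significant byte.
So the memory order matches the most-significant-first order: C2 78 17 E3 E5 7F.

C2 78 17 E3 E5 7F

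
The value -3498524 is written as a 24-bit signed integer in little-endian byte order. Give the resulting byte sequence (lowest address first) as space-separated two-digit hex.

E4 9D CA

Two's complement of -3498524 in 24 bits: 3498524 = 0x35621C; invert → 0xCA9DE3; add 1 → 0xCA9DE4.
Split into bytes (most-significant first): CA 9D E4.
In little-endian order the low byte comes first in memory.
So at ascending addresses the bytes are E4 9D CA.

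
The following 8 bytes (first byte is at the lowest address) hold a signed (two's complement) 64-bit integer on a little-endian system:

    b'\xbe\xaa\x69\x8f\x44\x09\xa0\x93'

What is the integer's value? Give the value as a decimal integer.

-7809231563791947074

Little-endian: lowest address holds the least-significant byte.
Reassemble most-significant byte first: 93 A0 09 44 8F 69 AA BE → 0x93A009448F69AABE.
Top bit is set, so as a signed 64-bit value this is 0x93A009448F69AABE − 2^64 = -7809231563791947074.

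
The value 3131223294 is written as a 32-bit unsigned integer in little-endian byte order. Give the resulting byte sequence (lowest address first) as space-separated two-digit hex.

FE AC A2 BA

3131223294 in hexadecimal, padded to 32 bits, is 0xBAA2ACFE.
Split into bytes (most-significant first): BA A2 AC FE.
Little-endian stores the least-significant byte at the lowest address.
So at ascending addresses the bytes are FE AC A2 BA.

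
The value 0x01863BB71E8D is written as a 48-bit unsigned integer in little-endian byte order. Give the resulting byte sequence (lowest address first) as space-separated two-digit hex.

Split into bytes (most-significant first): 01 86 3B B7 1E 8D.
Little-endian: lowest address holds the least-significant byte.
So at ascending addresses the bytes are 8D 1E B7 3B 86 01.

8D 1E B7 3B 86 01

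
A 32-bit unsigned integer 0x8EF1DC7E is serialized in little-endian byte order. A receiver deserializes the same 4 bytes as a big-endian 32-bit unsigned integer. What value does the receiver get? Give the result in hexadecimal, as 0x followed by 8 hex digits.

0x7EDCF18E

Stored little-endian, the bytes at ascending addresses are 7E DC F1 8E.
Read back as big-endian, the last byte is least significant, giving 0x7EDCF18E.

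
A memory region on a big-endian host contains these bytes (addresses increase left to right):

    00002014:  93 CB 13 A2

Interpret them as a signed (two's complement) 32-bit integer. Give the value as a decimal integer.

-1815407710

Big-endian stores the most-significant byte at the lowest address.
The bytes are already most-significant first: 0x93CB13A2.
Top bit is set, so as a signed 32-bit value this is 0x93CB13A2 − 2^32 = -1815407710.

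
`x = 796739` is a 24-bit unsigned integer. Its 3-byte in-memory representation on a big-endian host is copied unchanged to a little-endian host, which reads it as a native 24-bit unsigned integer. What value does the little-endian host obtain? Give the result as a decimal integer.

4401164

796739 in 24-bit hexadecimal is 0x0C2843.
Stored big-endian, the bytes at ascending addresses are 0C 28 43.
Read back as little-endian, the first byte is least significant, giving 0x43280C.
0x43280C = 4401164.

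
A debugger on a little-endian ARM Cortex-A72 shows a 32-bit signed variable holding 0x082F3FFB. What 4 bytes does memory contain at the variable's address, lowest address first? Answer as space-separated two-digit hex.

FB 3F 2F 08

Split into bytes (most-significant first): 08 2F 3F FB.
Little-endian stores the least-significant byte at the lowest address.
So at ascending addresses the bytes are FB 3F 2F 08.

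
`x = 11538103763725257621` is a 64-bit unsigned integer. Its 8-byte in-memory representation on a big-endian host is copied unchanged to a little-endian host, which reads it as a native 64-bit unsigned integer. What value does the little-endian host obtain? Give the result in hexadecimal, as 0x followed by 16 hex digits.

11538103763725257621 in 64-bit hexadecimal is 0xA01F943DDA710B95.
Stored big-endian, the bytes at ascending addresses are A0 1F 94 3D DA 71 0B 95.
Read back as little-endian, the first byte is least significant, giving 0x950B71DA3D941FA0.

0x950B71DA3D941FA0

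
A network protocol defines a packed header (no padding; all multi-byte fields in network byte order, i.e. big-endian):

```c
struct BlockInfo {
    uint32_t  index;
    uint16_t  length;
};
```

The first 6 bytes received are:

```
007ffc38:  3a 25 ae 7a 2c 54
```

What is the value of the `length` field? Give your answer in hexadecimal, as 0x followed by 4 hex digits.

0x2C54

`length` follows `index` (4 bytes), so it starts at byte offset 4 and occupies 2 bytes.
Bytes at offsets 4..5: 2C 54.
Big-endian stores the most-significant byte at the lowest address.
The bytes are already most-significant first: 0x2C54.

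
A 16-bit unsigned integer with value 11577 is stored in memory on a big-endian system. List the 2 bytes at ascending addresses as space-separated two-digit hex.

11577 in hexadecimal, padded to 16 bits, is 0x2D39.
Split into bytes (most-significant first): 2D 39.
In big-endian order the high byte comes first in memory.
So the memory order matches the most-significant-first order: 2D 39.

2D 39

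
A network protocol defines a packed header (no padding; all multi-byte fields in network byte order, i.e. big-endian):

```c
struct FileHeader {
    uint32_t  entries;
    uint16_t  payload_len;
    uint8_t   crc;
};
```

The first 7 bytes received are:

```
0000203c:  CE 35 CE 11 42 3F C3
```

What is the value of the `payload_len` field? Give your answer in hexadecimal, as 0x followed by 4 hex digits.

0x423F

`payload_len` follows `entries` (4 bytes), so it starts at byte offset 4 and occupies 2 bytes.
Bytes at offsets 4..5: 42 3F.
In big-endian order the high byte comes first in memory.
The bytes are already most-significant first: 0x423F.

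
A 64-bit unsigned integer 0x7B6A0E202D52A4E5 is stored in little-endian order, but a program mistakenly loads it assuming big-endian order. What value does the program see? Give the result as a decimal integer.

Stored little-endian, the bytes at ascending addresses are E5 A4 52 2D 20 0E 6A 7B.
Read back as big-endian, the last byte is least significant, giving 0xE5A4522D200E6A7B.
0xE5A4522D200E6A7B = 16547441284630866555.

16547441284630866555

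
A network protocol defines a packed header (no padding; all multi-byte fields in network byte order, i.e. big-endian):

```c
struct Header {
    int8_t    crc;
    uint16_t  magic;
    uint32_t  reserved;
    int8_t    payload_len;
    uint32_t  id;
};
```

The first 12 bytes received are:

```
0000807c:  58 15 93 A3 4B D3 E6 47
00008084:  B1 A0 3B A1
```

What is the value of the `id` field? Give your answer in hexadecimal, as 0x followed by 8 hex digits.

`id` follows `crc` (1 B), `magic` (2 B), `reserved` (4 B), `payload_len` (1 B), so it starts at offset 1 + 2 + 4 + 1 = 8 and occupies 4 bytes.
Bytes at offsets 8..11: B1 A0 3B A1.
Big-endian stores the most-significant byte at the lowest address.
The bytes are already most-significant first: 0xB1A03BA1.

0xB1A03BA1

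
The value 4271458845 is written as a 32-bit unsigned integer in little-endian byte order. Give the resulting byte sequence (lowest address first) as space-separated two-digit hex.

1D 4A 99 FE

4271458845 in hexadecimal, padded to 32 bits, is 0xFE994A1D.
Split into bytes (most-significant first): FE 99 4A 1D.
Little-endian stores the least-significant byte at the lowest address.
So at ascending addresses the bytes are 1D 4A 99 FE.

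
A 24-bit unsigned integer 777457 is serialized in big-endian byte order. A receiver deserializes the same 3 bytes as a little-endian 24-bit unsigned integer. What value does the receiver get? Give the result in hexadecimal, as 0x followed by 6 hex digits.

0xF1DC0B

777457 in 24-bit hexadecimal is 0x0BDCF1.
Stored big-endian, the bytes at ascending addresses are 0B DC F1.
Read back as little-endian, the first byte is least significant, giving 0xF1DC0B.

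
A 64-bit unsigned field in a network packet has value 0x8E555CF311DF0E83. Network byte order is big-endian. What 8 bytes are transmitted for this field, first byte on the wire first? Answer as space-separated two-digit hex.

8E 55 5C F3 11 DF 0E 83

Split into bytes (most-significant first): 8E 55 5C F3 11 DF 0E 83.
Big-endian stores the most-significant byte at the lowest address.
So the memory order matches the most-significant-first order: 8E 55 5C F3 11 DF 0E 83.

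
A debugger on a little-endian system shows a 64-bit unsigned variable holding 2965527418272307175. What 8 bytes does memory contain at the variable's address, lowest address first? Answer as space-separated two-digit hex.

E7 57 CD 91 79 AB 27 29

2965527418272307175 in hexadecimal, padded to 64 bits, is 0x2927AB7991CD57E7.
Split into bytes (most-significant first): 29 27 AB 79 91 CD 57 E7.
Little-endian: lowest address holds the least-significant byte.
So at ascending addresses the bytes are E7 57 CD 91 79 AB 27 29.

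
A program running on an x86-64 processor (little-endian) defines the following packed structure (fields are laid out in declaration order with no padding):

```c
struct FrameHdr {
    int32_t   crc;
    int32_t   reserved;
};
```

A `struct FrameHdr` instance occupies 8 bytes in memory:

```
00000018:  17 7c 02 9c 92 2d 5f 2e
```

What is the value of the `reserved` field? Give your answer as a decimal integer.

`reserved` follows `crc` (4 bytes), so it starts at byte offset 4 and occupies 4 bytes.
Bytes at offsets 4..7: 92 2D 5F 2E.
In little-endian order the low byte comes first in memory.
Reassemble most-significant byte first: 2E 5F 2D 92 → 0x2E5F2D92.
0x2E5F2D92 = 777989522.

777989522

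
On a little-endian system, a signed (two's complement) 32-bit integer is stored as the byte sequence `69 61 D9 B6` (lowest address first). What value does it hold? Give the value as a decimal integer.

Little-endian: lowest address holds the least-significant byte.
Reassemble most-significant byte first: B6 D9 61 69 → 0xB6D96169.
Top bit is set, so as a signed 32-bit value this is 0xB6D96169 − 2^32 = -1227267735.

-1227267735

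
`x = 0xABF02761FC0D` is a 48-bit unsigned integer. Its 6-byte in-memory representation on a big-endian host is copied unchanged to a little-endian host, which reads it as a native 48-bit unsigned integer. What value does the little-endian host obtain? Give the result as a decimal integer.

15377612927147

Stored big-endian, the bytes at ascending addresses are AB F0 27 61 FC 0D.
Read back as little-endian, the first byte is least significant, giving 0x0DFC6127F0AB.
0x0DFC6127F0AB = 15377612927147.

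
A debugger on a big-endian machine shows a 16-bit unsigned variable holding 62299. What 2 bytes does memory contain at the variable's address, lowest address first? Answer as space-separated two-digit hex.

F3 5B

62299 in hexadecimal, padded to 16 bits, is 0xF35B.
Split into bytes (most-significant first): F3 5B.
Big-endian: lowest address holds the most-significant byte.
So the memory order matches the most-significant-first order: F3 5B.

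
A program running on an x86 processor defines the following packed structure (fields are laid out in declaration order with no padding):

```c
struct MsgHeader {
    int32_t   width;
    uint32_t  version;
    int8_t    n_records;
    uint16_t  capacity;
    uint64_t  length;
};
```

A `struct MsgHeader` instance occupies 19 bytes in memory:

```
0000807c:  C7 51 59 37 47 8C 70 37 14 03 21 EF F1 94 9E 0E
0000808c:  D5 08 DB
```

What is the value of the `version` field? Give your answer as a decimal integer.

930122823

`version` follows `width` (4 bytes), so it starts at byte offset 4 and occupies 4 bytes.
Bytes at offsets 4..7: 47 8C 70 37.
In little-endian order the low byte comes first in memory.
Reassemble most-significant byte first: 37 70 8C 47 → 0x37708C47.
0x37708C47 = 930122823.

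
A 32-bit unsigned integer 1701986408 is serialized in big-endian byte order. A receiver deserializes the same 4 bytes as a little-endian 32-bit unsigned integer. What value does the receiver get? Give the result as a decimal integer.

1749054053

1701986408 in 32-bit hexadecimal is 0x65724068.
Stored big-endian, the bytes at ascending addresses are 65 72 40 68.
Read back as little-endian, the first byte is least significant, giving 0x68407265.
0x68407265 = 1749054053.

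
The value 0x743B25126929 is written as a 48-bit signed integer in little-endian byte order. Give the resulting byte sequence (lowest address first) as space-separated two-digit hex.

29 69 12 25 3B 74

Split into bytes (most-significant first): 74 3B 25 12 69 29.
Little-endian: lowest address holds the least-significant byte.
So at ascending addresses the bytes are 29 69 12 25 3B 74.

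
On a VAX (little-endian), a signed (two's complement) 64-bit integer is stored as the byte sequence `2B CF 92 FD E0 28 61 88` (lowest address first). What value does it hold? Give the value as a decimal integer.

-8619563265018376405

Little-endian: lowest address holds the least-significant byte.
Reassemble most-significant byte first: 88 61 28 E0 FD 92 CF 2B → 0x886128E0FD92CF2B.
Top bit is set, so as a signed 64-bit value this is 0x886128E0FD92CF2B − 2^64 = -8619563265018376405.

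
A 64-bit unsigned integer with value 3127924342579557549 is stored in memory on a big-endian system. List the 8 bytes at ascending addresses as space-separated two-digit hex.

3127924342579557549 in hexadecimal, padded to 64 bits, is 0x2B689E9DFBC074AD.
Split into bytes (most-significant first): 2B 68 9E 9D FB C0 74 AD.
Big-endian: lowest address holds the most-significant byte.
So the memory order matches the most-significant-first order: 2B 68 9E 9D FB C0 74 AD.

2B 68 9E 9D FB C0 74 AD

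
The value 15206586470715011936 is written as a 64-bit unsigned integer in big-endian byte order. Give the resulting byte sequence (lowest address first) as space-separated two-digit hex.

D3 08 A5 D3 C1 3A B3 60

15206586470715011936 in hexadecimal, padded to 64 bits, is 0xD308A5D3C13AB360.
Split into bytes (most-significant first): D3 08 A5 D3 C1 3A B3 60.
Big-endian stores the most-significant byte at the lowest address.
So the memory order matches the most-significant-first order: D3 08 A5 D3 C1 3A B3 60.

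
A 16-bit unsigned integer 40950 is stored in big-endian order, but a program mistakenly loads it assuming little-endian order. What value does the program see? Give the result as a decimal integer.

40950 in 16-bit hexadecimal is 0x9FF6.
Stored big-endian, the bytes at ascending addresses are 9F F6.
Read back as little-endian, the first byte is least significant, giving 0xF69F.
0xF69F = 63135.

63135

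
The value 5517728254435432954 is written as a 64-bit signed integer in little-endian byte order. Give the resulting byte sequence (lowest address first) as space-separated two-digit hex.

5517728254435432954 in hexadecimal, padded to 64 bits, is 0x4C92E89CFCC299FA.
Split into bytes (most-significant first): 4C 92 E8 9C FC C2 99 FA.
Little-endian: lowest address holds the least-significant byte.
So at ascending addresses the bytes are FA 99 C2 FC 9C E8 92 4C.

FA 99 C2 FC 9C E8 92 4C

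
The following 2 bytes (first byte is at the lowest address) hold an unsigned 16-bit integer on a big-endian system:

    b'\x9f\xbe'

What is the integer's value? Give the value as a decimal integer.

40894

Big-endian: lowest address holds the most-significant byte.
The bytes are already most-significant first: 0x9FBE.
0x9FBE = 40894.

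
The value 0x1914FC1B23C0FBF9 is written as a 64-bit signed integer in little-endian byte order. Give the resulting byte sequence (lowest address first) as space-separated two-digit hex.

F9 FB C0 23 1B FC 14 19

Split into bytes (most-significant first): 19 14 FC 1B 23 C0 FB F9.
Little-endian: lowest address holds the least-significant byte.
So at ascending addresses the bytes are F9 FB C0 23 1B FC 14 19.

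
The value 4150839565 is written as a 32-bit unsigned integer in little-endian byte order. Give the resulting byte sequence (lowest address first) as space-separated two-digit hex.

0D C9 68 F7

4150839565 in hexadecimal, padded to 32 bits, is 0xF768C90D.
Split into bytes (most-significant first): F7 68 C9 0D.
Little-endian: lowest address holds the least-significant byte.
So at ascending addresses the bytes are 0D C9 68 F7.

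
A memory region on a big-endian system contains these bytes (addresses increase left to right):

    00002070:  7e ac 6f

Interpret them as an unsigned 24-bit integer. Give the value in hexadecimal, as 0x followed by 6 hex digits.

0x7EAC6F

Big-endian: lowest address holds the most-significant byte.
The bytes are already most-significant first: 0x7EAC6F.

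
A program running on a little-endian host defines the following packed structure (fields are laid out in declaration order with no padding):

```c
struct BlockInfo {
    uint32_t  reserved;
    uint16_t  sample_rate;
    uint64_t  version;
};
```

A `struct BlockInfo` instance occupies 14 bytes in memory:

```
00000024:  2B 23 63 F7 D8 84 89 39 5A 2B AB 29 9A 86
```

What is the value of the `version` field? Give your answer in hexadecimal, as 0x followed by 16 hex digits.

`version` follows `reserved` (4 B), `sample_rate` (2 B), so it starts at offset 4 + 2 = 6 and occupies 8 bytes.
Bytes at offsets 6..13: 89 39 5A 2B AB 29 9A 86.
In little-endian order the low byte comes first in memory.
Reassemble most-significant byte first: 86 9A 29 AB 2B 5A 39 89 → 0x869A29AB2B5A3989.

0x869A29AB2B5A3989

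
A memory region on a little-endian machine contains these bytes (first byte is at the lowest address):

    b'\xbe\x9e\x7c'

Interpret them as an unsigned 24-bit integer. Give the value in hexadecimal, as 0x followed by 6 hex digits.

0x7C9EBE

Little-endian stores the least-significant byte at the lowest address.
Reassemble most-significant byte first: 7C 9E BE → 0x7C9EBE.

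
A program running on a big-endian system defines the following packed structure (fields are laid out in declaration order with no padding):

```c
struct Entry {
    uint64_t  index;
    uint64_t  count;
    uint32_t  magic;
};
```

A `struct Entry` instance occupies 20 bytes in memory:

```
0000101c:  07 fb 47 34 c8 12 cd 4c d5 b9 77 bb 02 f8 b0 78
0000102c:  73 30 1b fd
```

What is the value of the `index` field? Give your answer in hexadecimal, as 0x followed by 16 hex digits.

`index` is the first field, at byte offset 0, occupying 8 bytes.
Bytes at offsets 0..7: 07 FB 47 34 C8 12 CD 4C.
In big-endian order the high byte comes first in memory.
The bytes are already most-significant first: 0x07FB4734C812CD4C.

0x07FB4734C812CD4C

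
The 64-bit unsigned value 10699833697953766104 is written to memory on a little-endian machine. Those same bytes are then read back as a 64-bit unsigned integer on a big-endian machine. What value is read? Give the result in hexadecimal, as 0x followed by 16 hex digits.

10699833697953766104 in 64-bit hexadecimal is 0x947D720EE249DAD8.
Stored little-endian, the bytes at ascending addresses are D8 DA 49 E2 0E 72 7D 94.
Read back as big-endian, the last byte is least significant, giving 0xD8DA49E20E727D94.

0xD8DA49E20E727D94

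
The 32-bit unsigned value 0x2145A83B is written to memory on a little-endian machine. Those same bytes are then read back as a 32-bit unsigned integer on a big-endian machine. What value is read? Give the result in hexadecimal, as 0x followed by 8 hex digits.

Stored little-endian, the bytes at ascending addresses are 3B A8 45 21.
Read back as big-endian, the last byte is least significant, giving 0x3BA84521.

0x3BA84521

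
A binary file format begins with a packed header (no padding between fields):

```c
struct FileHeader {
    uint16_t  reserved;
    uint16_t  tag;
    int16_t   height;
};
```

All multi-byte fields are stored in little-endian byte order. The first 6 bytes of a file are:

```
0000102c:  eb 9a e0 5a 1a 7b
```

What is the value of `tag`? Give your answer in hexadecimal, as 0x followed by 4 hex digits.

0x5AE0

`tag` follows `reserved` (2 bytes), so it starts at byte offset 2 and occupies 2 bytes.
Bytes at offsets 2..3: E0 5A.
In little-endian order the low byte comes first in memory.
Reassemble most-significant byte first: 5A E0 → 0x5AE0.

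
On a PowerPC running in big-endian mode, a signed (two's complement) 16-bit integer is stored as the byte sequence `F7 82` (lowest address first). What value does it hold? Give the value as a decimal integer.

In big-endian order the high byte comes first in memory.
The bytes are already most-significant first: 0xF782.
Top bit is set, so as a signed 16-bit value this is 0xF782 − 2^16 = -2174.

-2174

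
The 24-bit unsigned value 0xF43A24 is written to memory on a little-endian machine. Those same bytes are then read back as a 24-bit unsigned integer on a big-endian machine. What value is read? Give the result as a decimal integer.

2374388

Stored little-endian, the bytes at ascending addresses are 24 3A F4.
Read back as big-endian, the last byte is least significant, giving 0x243AF4.
0x243AF4 = 2374388.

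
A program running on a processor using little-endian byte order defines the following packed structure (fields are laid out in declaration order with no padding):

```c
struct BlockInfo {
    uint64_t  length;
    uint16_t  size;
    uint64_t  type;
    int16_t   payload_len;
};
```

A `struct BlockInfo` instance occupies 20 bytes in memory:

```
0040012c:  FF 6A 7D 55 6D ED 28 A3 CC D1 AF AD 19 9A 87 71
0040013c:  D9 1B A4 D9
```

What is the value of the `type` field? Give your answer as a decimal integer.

`type` follows `length` (8 B), `size` (2 B), so it starts at offset 8 + 2 = 10 and occupies 8 bytes.
Bytes at offsets 10..17: AF AD 19 9A 87 71 D9 1B.
Little-endian: lowest address holds the least-significant byte.
Reassemble most-significant byte first: 1B D9 71 87 9A 19 AD AF → 0x1BD971879A19ADAF.
0x1BD971879A19ADAF = 2006759936190164399.

2006759936190164399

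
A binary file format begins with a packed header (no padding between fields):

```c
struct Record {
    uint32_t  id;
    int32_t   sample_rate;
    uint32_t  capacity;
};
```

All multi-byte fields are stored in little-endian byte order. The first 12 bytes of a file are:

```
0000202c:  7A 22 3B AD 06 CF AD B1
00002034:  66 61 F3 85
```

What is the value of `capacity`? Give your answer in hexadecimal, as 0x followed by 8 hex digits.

0x85F36166

`capacity` follows `id` (4 B), `sample_rate` (4 B), so it starts at offset 4 + 4 = 8 and occupies 4 bytes.
Bytes at offsets 8..11: 66 61 F3 85.
In little-endian order the low byte comes first in memory.
Reassemble most-significant byte first: 85 F3 61 66 → 0x85F36166.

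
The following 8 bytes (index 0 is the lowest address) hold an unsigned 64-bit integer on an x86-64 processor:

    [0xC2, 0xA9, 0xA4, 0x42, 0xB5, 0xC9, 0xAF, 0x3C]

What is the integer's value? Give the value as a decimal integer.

4372935543544392130

Little-endian stores the least-significant byte at the lowest address.
Reassemble most-significant byte first: 3C AF C9 B5 42 A4 A9 C2 → 0x3CAFC9B542A4A9C2.
0x3CAFC9B542A4A9C2 = 4372935543544392130.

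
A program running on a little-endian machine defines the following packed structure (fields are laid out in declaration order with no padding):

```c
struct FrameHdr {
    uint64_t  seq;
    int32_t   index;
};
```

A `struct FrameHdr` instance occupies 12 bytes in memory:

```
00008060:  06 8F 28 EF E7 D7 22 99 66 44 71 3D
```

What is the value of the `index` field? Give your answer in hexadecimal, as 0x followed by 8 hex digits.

0x3D714466

`index` follows `seq` (8 bytes), so it starts at byte offset 8 and occupies 4 bytes.
Bytes at offsets 8..11: 66 44 71 3D.
In little-endian order the low byte comes first in memory.
Reassemble most-significant byte first: 3D 71 44 66 → 0x3D714466.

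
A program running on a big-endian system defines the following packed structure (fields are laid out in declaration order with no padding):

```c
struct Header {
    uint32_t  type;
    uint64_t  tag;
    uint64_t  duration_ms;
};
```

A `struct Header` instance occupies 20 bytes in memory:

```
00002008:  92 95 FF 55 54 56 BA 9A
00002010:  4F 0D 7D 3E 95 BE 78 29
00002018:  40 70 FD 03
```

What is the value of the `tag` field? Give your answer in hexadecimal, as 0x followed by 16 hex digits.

0x5456BA9A4F0D7D3E

`tag` follows `type` (4 bytes), so it starts at byte offset 4 and occupies 8 bytes.
Bytes at offsets 4..11: 54 56 BA 9A 4F 0D 7D 3E.
In big-endian order the high byte comes first in memory.
The bytes are already most-significant first: 0x5456BA9A4F0D7D3E.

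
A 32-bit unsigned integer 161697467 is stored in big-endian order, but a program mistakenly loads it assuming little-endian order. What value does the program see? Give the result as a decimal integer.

161697467 in 32-bit hexadecimal is 0x09A34EBB.
Stored big-endian, the bytes at ascending addresses are 09 A3 4E BB.
Read back as little-endian, the first byte is least significant, giving 0xBB4EA309.
0xBB4EA309 = 3142492937.

3142492937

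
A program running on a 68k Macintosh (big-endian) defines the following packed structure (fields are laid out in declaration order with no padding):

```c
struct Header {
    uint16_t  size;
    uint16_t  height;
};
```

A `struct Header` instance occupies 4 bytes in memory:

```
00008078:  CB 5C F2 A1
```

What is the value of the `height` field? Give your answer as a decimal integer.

62113

`height` follows `size` (2 bytes), so it starts at byte offset 2 and occupies 2 bytes.
Bytes at offsets 2..3: F2 A1.
In big-endian order the high byte comes first in memory.
The bytes are already most-significant first: 0xF2A1.
0xF2A1 = 62113.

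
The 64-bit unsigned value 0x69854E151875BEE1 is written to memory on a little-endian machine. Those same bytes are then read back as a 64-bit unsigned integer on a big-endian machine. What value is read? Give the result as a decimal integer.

Stored little-endian, the bytes at ascending addresses are E1 BE 75 18 15 4E 85 69.
Read back as big-endian, the last byte is least significant, giving 0xE1BE7518154E8569.
0xE1BE7518154E8569 = 16266567650405942633.

16266567650405942633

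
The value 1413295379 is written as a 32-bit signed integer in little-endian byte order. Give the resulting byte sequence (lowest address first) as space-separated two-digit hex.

1413295379 in hexadecimal, padded to 32 bits, is 0x543D2D13.
Split into bytes (most-significant first): 54 3D 2D 13.
In little-endian order the low byte comes first in memory.
So at ascending addresses the bytes are 13 2D 3D 54.

13 2D 3D 54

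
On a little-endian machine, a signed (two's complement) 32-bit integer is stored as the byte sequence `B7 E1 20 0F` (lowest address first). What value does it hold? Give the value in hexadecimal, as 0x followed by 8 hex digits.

In little-endian order the low byte comes first in memory.
Reassemble most-significant byte first: 0F 20 E1 B7 → 0x0F20E1B7.

0x0F20E1B7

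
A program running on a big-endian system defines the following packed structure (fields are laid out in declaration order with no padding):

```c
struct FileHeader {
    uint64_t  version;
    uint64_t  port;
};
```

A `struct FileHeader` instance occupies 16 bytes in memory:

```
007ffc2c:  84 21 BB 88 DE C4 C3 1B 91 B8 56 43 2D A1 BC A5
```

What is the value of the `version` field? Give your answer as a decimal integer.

9521097283765322523

`version` is the first field, at byte offset 0, occupying 8 bytes.
Bytes at offsets 0..7: 84 21 BB 88 DE C4 C3 1B.
Big-endian: lowest address holds the most-significant byte.
The bytes are already most-significant first: 0x8421BB88DEC4C31B.
0x8421BB88DEC4C31B = 9521097283765322523.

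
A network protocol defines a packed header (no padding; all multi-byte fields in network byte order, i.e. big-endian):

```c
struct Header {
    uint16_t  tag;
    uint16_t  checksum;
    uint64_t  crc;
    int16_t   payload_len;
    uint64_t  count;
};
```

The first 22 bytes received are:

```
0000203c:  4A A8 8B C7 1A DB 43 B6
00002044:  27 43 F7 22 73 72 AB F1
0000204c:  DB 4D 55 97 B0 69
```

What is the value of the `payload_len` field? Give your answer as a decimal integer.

`payload_len` follows `tag` (2 B), `checksum` (2 B), `crc` (8 B), so it starts at offset 2 + 2 + 8 = 12 and occupies 2 bytes.
Bytes at offsets 12..13: 73 72.
In big-endian order the high byte comes first in memory.
The bytes are already most-significant first: 0x7372.
0x7372 = 29554.

29554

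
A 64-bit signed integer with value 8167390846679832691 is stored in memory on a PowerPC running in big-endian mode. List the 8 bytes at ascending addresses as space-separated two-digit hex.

8167390846679832691 in hexadecimal, padded to 64 bits, is 0x715866B3CE20D873.
Split into bytes (most-significant first): 71 58 66 B3 CE 20 D8 73.
Big-endian: lowest address holds the most-significant byte.
So the memory order matches the most-significant-first order: 71 58 66 B3 CE 20 D8 73.

71 58 66 B3 CE 20 D8 73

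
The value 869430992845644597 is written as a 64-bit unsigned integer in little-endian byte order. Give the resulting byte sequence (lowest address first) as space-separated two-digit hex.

35 A3 47 AD E1 D6 10 0C

869430992845644597 in hexadecimal, padded to 64 bits, is 0x0C10D6E1AD47A335.
Split into bytes (most-significant first): 0C 10 D6 E1 AD 47 A3 35.
Little-endian: lowest address holds the least-significant byte.
So at ascending addresses the bytes are 35 A3 47 AD E1 D6 10 0C.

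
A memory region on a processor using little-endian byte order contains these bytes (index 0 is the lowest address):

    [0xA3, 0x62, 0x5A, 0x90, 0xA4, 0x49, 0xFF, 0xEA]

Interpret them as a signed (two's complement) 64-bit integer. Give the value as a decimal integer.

In little-endian order the low byte comes first in memory.
Reassemble most-significant byte first: EA FF 49 A4 90 5A 62 A3 → 0xEAFF49A4905A62A3.
Top bit is set, so as a signed 64-bit value this is 0xEAFF49A4905A62A3 − 2^64 = -1513409978627890525.

-1513409978627890525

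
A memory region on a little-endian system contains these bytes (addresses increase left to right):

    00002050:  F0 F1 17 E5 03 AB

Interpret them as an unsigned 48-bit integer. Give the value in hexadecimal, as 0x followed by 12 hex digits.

Little-endian stores the least-significant byte at the lowest address.
Reassemble most-significant byte first: AB 03 E5 17 F1 F0 → 0xAB03E517F1F0.

0xAB03E517F1F0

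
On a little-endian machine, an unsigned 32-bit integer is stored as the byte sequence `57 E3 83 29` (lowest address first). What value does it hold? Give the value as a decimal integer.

In little-endian order the low byte comes first in memory.
Reassemble most-significant byte first: 29 83 E3 57 → 0x2983E357.
0x2983E357 = 696509271.

696509271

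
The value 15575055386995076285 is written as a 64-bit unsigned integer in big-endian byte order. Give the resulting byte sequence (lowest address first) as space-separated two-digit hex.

D8 25 B6 5A B2 E0 2C BD

15575055386995076285 in hexadecimal, padded to 64 bits, is 0xD825B65AB2E02CBD.
Split into bytes (most-significant first): D8 25 B6 5A B2 E0 2C BD.
Big-endian: lowest address holds the most-significant byte.
So the memory order matches the most-significant-first order: D8 25 B6 5A B2 E0 2C BD.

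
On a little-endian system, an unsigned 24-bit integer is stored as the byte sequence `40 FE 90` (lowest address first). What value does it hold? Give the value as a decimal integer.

Little-endian: lowest address holds the least-significant byte.
Reassemble most-significant byte first: 90 FE 40 → 0x90FE40.
0x90FE40 = 9502272.

9502272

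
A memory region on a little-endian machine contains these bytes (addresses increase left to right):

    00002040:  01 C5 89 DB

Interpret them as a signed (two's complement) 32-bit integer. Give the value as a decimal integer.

-611728127

In little-endian order the low byte comes first in memory.
Reassemble most-significant byte first: DB 89 C5 01 → 0xDB89C501.
Top bit is set, so as a signed 32-bit value this is 0xDB89C501 − 2^32 = -611728127.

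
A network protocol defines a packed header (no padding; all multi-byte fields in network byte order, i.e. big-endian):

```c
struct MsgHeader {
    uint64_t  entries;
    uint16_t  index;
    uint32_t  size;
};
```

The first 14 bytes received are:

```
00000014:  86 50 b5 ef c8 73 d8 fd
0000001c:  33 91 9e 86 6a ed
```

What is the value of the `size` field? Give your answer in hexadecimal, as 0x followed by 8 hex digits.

0x9E866AED

`size` follows `entries` (8 B), `index` (2 B), so it starts at offset 8 + 2 = 10 and occupies 4 bytes.
Bytes at offsets 10..13: 9E 86 6A ED.
In big-endian order the high byte comes first in memory.
The bytes are already most-significant first: 0x9E866AED.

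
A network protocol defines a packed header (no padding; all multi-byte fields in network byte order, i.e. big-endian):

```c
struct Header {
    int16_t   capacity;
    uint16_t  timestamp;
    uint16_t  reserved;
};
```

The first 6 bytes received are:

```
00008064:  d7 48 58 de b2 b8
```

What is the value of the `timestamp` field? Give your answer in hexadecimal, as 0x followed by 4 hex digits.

0x58DE

`timestamp` follows `capacity` (2 bytes), so it starts at byte offset 2 and occupies 2 bytes.
Bytes at offsets 2..3: 58 DE.
Big-endian: lowest address holds the most-significant byte.
The bytes are already most-significant first: 0x58DE.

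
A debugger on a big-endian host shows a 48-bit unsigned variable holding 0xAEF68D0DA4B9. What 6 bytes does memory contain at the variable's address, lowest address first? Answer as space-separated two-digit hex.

Split into bytes (most-significant first): AE F6 8D 0D A4 B9.
In big-endian order the high byte comes first in memory.
So the memory order matches the most-significant-first order: AE F6 8D 0D A4 B9.

AE F6 8D 0D A4 B9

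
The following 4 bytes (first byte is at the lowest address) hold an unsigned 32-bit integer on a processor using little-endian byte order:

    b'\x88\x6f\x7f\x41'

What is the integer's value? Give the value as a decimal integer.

Little-endian stores the least-significant byte at the lowest address.
Reassemble most-significant byte first: 41 7F 6F 88 → 0x417F6F88.
0x417F6F88 = 1098870664.

1098870664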